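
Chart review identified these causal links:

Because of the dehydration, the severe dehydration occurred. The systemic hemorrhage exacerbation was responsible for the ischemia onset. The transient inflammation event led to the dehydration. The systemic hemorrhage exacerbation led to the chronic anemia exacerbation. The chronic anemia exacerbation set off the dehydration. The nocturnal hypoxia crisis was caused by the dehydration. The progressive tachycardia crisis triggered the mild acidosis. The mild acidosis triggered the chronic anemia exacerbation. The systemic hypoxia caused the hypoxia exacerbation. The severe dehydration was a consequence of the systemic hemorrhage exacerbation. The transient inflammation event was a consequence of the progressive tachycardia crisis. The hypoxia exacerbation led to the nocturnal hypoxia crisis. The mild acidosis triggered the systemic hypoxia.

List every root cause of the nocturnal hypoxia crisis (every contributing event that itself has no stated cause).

Tracing upstream from the nocturnal hypoxia crisis: the nocturnal hypoxia crisis ← the dehydration ← the transient inflammation event ← the progressive tachycardia crisis.
A separate upstream branch: the nocturnal hypoxia crisis ← the dehydration ← the chronic anemia exacerbation ← the systemic hemorrhage exacerbation.
Each of those chain origins has no stated cause.

the progressive tachycardia crisis, the systemic hemorrhage exacerbation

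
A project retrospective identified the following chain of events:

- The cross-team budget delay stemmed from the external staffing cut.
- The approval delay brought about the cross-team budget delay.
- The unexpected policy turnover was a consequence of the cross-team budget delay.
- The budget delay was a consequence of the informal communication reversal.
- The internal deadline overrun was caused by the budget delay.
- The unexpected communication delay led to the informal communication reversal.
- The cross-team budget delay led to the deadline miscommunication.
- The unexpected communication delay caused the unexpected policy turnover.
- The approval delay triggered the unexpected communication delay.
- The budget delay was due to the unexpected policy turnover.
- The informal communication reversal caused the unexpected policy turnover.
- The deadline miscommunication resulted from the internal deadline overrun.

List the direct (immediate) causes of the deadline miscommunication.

the cross-team budget delay, the internal deadline overrun

Upstream contributors include the approval delay, the unexpected communication delay, the informal communication reversal, the unexpected policy turnover, the budget delay, the external staffing cut, but only the cross-team budget delay, the internal deadline overrun feed directly into the deadline miscommunication.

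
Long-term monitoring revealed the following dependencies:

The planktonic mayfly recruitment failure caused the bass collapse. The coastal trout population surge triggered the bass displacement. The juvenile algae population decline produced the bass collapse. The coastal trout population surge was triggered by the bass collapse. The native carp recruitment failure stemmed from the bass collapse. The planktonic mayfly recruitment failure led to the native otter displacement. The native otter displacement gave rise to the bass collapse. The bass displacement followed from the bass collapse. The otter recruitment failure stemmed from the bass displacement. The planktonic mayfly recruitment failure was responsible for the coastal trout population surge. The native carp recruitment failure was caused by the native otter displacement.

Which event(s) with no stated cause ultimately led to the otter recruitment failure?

the juvenile algae population decline, the planktonic mayfly recruitment failure

Tracing upstream from the otter recruitment failure: the otter recruitment failure ← the bass displacement ← the bass collapse ← the planktonic mayfly recruitment failure.
A separate upstream branch: the otter recruitment failure ← the bass displacement ← the bass collapse ← the juvenile algae population decline.
Each of those chain origins has no stated cause.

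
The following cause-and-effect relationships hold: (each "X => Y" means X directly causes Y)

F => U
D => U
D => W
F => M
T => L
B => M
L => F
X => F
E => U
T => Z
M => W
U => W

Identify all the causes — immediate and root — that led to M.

B, F, L, T, X

Immediate causes of M: F, B.
Further upstream: T, L, X.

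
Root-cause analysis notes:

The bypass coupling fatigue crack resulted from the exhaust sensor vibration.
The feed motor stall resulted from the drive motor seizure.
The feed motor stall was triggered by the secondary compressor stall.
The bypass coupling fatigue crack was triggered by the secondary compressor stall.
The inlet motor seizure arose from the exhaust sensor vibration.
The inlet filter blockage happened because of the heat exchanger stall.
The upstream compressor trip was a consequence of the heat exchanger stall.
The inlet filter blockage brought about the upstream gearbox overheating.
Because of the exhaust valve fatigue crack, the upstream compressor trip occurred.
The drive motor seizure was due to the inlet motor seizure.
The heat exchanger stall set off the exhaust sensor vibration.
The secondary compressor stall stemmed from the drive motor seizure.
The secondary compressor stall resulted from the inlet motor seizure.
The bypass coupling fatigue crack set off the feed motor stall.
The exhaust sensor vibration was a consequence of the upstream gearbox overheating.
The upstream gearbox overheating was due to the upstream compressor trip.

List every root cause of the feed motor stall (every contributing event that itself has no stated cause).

Tracing upstream from the feed motor stall: the feed motor stall ← the bypass coupling fatigue crack ← the exhaust sensor vibration ← the heat exchanger stall.
A separate upstream branch: the feed motor stall ← the bypass coupling fatigue crack ← the exhaust sensor vibration ← the upstream gearbox overheating ← the upstream compressor trip ← the exhaust valve fatigue crack.
Each of those chain origins has no stated cause.

the exhaust valve fatigue crack, the heat exchanger stall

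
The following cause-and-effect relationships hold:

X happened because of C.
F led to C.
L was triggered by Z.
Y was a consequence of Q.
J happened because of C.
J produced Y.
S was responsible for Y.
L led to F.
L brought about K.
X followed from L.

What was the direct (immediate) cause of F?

Upstream contributors include Z, but only L feeds directly into F.

L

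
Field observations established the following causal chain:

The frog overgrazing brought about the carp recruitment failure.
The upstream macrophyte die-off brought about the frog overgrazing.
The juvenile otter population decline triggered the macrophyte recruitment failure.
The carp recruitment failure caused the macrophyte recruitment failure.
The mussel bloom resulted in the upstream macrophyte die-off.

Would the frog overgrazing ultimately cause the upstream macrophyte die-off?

No

The frog overgrazing leads to the carp recruitment failure, the macrophyte recruitment failure; the upstream macrophyte die-off is not among them.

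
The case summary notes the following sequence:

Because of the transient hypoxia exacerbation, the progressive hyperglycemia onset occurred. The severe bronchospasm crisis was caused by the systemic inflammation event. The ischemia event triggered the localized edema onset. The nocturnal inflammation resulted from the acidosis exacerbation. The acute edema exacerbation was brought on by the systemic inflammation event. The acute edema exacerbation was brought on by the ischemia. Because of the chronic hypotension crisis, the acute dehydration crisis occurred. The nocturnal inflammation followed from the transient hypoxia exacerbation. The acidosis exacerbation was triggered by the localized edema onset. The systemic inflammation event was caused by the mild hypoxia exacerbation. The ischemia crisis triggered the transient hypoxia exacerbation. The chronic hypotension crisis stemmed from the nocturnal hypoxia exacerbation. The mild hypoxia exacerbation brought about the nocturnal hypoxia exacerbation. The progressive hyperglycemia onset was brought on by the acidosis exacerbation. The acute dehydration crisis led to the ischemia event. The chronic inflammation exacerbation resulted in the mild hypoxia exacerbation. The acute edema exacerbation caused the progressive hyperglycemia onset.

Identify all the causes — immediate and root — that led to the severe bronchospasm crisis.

the chronic inflammation exacerbation, the mild hypoxia exacerbation, the systemic inflammation event

Immediate cause of the severe bronchospasm crisis: the systemic inflammation event.
Further upstream: the chronic inflammation exacerbation, the mild hypoxia exacerbation.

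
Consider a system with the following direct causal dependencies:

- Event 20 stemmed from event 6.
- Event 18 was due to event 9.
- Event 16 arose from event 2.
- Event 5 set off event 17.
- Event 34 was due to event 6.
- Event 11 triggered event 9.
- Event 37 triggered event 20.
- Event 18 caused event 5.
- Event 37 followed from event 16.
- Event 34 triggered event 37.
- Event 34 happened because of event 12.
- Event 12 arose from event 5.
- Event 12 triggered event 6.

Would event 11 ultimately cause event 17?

There is a causal chain: event 11 → event 9 → event 18 → event 5 → event 17.

Yes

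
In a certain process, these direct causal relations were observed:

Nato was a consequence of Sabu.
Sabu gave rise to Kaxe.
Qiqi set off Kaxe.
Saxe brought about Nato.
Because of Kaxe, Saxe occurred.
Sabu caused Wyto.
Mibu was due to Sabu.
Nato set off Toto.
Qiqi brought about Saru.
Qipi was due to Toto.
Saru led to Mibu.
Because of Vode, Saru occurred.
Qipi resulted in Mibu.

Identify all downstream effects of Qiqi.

Direct effects: Kaxe, Saru.
2 steps out: Saxe, Mibu.
3 steps out: Nato.
4 steps out: Toto.
5 steps out: Qipi.
Not reachable from it: Sabu, Wyto, Vode.

Kaxe, Mibu, Nato, Qipi, Saru, Saxe, Toto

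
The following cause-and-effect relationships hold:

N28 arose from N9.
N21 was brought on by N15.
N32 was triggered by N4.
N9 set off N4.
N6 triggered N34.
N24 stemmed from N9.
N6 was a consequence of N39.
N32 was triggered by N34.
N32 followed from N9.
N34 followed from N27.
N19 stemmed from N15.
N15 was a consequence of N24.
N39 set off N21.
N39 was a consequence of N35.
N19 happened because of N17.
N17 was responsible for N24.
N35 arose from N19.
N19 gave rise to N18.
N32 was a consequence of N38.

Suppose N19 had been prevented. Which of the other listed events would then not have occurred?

Downstream of N19: N35, N18, N39, N21, N6, N34, N32.
Of those, still caused via another path: N21, N34, N32.
The remainder have no surviving cause.

N18, N35, N39, N6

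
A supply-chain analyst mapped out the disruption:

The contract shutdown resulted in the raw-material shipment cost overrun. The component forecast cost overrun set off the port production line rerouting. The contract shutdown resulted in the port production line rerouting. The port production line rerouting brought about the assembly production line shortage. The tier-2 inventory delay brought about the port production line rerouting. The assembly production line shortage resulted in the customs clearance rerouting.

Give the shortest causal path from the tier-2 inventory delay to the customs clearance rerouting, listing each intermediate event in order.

the tier-2 inventory delay → the port production line rerouting → the assembly production line shortage → the customs clearance rerouting

the tier-2 inventory delay → the port production line rerouting
the port production line rerouting → the assembly production line shortage
the assembly production line shortage → the customs clearance rerouting
Length: 3 steps.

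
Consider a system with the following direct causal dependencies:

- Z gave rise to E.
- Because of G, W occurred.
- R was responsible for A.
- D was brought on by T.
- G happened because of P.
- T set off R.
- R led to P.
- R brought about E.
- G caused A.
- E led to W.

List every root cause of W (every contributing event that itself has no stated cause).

T, Z

Tracing upstream from W: W ← E ← R ← T.
A separate upstream branch: W ← E ← Z.
Each of those chain origins has no stated cause.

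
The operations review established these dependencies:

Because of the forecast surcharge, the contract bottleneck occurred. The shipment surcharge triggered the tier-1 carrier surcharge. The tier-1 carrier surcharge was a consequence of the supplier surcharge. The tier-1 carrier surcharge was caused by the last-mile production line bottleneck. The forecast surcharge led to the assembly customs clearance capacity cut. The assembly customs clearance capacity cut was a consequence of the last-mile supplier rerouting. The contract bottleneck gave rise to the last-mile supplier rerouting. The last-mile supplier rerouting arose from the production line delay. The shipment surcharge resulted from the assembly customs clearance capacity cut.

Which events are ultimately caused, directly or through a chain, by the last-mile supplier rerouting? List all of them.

the assembly customs clearance capacity cut, the shipment surcharge, the tier-1 carrier surcharge

Direct effects: the assembly customs clearance capacity cut.
2 steps out: the shipment surcharge.
3 steps out: the tier-1 carrier surcharge.
Not reachable from it: the production line delay, the forecast surcharge, the contract bottleneck, the supplier surcharge, the last-mile production line bottleneck.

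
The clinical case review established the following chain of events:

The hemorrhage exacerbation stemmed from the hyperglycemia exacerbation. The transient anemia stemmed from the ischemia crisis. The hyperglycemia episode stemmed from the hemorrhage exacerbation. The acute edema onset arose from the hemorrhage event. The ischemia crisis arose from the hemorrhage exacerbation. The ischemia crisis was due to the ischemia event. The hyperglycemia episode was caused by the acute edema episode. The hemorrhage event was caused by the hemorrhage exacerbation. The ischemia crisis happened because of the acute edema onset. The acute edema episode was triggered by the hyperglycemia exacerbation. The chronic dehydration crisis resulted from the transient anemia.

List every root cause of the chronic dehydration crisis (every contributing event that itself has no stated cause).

the hyperglycemia exacerbation, the ischemia event

Tracing upstream from the chronic dehydration crisis: the chronic dehydration crisis ← the transient anemia ← the ischemia crisis ← the hemorrhage exacerbation ← the hyperglycemia exacerbation.
A separate upstream branch: the chronic dehydration crisis ← the transient anemia ← the ischemia crisis ← the ischemia event.
Each of those chain origins has no stated cause.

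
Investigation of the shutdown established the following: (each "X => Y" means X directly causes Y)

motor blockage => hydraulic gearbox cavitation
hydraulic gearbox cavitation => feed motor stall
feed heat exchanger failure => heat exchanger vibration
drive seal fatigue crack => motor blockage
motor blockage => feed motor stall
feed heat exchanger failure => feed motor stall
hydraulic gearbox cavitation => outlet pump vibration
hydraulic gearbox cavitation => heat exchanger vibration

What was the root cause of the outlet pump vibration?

the drive seal fatigue crack

Tracing upstream from the outlet pump vibration: the outlet pump vibration ← the hydraulic gearbox cavitation ← the motor blockage ← the drive seal fatigue crack.
The drive seal fatigue crack has no stated cause, so it is the root.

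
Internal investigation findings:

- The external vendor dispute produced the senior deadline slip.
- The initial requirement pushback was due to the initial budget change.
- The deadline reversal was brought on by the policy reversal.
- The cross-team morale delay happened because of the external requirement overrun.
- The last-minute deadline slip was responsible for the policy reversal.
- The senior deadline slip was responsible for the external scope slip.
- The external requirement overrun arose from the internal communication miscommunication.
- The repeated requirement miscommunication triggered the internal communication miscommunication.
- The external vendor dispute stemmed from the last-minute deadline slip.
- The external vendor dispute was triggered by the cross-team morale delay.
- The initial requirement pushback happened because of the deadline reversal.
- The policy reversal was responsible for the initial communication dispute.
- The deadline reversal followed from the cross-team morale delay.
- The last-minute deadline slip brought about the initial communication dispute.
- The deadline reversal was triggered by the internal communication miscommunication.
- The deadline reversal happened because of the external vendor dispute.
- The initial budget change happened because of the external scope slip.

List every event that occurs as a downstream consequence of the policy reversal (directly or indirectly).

Direct effects: the initial communication dispute, the deadline reversal.
2 steps out: the initial requirement pushback.
Not reachable from it: the repeated requirement miscommunication, the internal communication miscommunication, the last-minute deadline slip, the external requirement overrun, the cross-team morale delay, the external vendor dispute, the senior deadline slip, the external scope slip, the initial budget change.

the deadline reversal, the initial communication dispute, the initial requirement pushback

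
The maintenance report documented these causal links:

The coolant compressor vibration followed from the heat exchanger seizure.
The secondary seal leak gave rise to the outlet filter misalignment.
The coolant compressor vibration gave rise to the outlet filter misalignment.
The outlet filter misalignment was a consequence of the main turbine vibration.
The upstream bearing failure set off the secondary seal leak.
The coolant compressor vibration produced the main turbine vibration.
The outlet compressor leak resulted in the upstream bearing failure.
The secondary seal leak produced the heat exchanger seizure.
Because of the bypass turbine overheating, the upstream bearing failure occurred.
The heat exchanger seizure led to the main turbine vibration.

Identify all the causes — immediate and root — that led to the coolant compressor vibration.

the bypass turbine overheating, the heat exchanger seizure, the outlet compressor leak, the secondary seal leak, the upstream bearing failure

Immediate cause of the coolant compressor vibration: the heat exchanger seizure.
Further upstream: the bypass turbine overheating, the upstream bearing failure, the secondary seal leak, the outlet compressor leak.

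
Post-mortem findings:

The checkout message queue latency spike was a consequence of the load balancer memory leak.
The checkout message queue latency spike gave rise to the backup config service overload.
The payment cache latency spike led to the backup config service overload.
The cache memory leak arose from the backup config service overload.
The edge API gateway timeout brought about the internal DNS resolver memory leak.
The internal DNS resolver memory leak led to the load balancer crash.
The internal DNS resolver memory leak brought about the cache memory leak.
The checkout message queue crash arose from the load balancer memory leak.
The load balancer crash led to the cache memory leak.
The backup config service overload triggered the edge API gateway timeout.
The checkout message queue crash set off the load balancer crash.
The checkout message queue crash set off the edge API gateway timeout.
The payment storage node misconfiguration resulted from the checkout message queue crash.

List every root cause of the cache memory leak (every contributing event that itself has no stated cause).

the load balancer memory leak, the payment cache latency spike

Tracing upstream from the cache memory leak: the cache memory leak ← the backup config service overload ← the checkout message queue latency spike ← the load balancer memory leak.
A separate upstream branch: the cache memory leak ← the backup config service overload ← the payment cache latency spike.
Each of those chain origins has no stated cause.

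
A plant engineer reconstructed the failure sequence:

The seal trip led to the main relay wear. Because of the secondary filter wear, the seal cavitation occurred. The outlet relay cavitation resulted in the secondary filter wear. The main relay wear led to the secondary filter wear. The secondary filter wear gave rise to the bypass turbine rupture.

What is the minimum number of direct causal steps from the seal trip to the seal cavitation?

Shortest chain: the seal trip → the main relay wear → the secondary filter wear → the seal cavitation.

3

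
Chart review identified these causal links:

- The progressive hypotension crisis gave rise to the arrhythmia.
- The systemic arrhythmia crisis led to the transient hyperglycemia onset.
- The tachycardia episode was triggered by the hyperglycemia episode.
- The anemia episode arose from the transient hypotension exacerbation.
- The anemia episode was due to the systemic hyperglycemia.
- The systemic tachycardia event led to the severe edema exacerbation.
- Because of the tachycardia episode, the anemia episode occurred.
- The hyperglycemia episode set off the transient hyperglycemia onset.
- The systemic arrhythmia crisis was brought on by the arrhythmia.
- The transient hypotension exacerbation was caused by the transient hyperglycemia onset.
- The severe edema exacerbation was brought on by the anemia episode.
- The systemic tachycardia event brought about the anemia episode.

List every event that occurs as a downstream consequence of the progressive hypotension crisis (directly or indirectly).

Direct effects: the arrhythmia.
2 steps out: the systemic arrhythmia crisis.
3 steps out: the transient hyperglycemia onset.
4 steps out: the transient hypotension exacerbation.
5 steps out: the anemia episode.
6 steps out: the severe edema exacerbation.
Not reachable from it: the systemic tachycardia event, the systemic hyperglycemia, the hyperglycemia episode, the tachycardia episode.

the anemia episode, the arrhythmia, the severe edema exacerbation, the systemic arrhythmia crisis, the transient hyperglycemia onset, the transient hypotension exacerbation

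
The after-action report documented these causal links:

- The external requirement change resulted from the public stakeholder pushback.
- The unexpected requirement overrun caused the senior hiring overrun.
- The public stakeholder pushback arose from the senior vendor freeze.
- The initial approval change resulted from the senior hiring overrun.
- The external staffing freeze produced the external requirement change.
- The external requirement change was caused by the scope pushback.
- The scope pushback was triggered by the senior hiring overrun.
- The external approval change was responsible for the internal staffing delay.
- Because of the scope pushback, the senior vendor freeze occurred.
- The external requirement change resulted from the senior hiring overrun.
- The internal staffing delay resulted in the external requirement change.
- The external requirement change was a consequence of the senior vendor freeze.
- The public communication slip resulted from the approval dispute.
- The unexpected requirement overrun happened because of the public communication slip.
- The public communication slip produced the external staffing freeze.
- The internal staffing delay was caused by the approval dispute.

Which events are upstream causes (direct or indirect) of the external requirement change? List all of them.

Immediate causes of the external requirement change: the internal staffing delay, the senior hiring overrun, the scope pushback, the external staffing freeze, the senior vendor freeze, the public stakeholder pushback.
Further upstream: the approval dispute, the public communication slip, the unexpected requirement overrun, the external approval change.

the approval dispute, the external approval change, the external staffing freeze, the internal staffing delay, the public communication slip, the public stakeholder pushback, the scope pushback, the senior hiring overrun, the senior vendor freeze, the unexpected requirement overrun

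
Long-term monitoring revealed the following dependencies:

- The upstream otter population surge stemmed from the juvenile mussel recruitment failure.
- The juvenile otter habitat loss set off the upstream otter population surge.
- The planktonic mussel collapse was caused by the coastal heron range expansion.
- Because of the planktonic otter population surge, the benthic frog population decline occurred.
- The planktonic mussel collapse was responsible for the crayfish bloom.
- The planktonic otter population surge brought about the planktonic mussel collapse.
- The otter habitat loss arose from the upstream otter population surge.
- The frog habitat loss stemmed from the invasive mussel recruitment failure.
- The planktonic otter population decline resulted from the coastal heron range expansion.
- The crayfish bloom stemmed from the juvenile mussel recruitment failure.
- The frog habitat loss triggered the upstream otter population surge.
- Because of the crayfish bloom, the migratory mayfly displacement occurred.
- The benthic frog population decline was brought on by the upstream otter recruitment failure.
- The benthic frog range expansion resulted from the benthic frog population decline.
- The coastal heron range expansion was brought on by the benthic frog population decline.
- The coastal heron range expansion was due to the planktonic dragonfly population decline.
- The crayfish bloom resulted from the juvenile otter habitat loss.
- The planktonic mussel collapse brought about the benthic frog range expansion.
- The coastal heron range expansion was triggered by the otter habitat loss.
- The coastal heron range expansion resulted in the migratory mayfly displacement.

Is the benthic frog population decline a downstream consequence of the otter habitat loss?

No

The otter habitat loss leads to the coastal heron range expansion, the planktonic otter population decline, the planktonic mussel collapse, the crayfish bloom, the benthic frog range expansion, the migratory mayfly displacement; the benthic frog population decline is not among them.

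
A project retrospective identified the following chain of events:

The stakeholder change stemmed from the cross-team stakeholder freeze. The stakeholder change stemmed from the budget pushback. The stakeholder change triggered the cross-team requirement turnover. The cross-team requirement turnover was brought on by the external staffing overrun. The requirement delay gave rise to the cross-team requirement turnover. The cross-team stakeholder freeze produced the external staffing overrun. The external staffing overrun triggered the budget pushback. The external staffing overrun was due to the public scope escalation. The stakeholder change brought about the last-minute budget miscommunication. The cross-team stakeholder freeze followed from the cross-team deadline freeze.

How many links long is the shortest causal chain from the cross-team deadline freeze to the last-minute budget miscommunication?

Shortest chain: the cross-team deadline freeze → the cross-team stakeholder freeze → the stakeholder change → the last-minute budget miscommunication.

3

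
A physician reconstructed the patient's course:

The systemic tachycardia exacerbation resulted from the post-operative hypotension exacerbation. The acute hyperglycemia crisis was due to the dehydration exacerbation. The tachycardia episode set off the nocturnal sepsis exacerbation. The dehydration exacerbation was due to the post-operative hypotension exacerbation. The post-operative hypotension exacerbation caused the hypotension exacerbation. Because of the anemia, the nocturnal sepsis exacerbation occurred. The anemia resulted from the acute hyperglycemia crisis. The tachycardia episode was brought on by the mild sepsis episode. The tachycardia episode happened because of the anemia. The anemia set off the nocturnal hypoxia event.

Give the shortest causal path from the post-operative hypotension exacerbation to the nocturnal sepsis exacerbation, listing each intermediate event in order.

the post-operative hypotension exacerbation → the dehydration exacerbation
the dehydration exacerbation → the acute hyperglycemia crisis
the acute hyperglycemia crisis → the anemia
the anemia → the nocturnal sepsis exacerbation
Length: 4 steps.

the post-operative hypotension exacerbation → the dehydration exacerbation → the acute hyperglycemia crisis → the anemia → the nocturnal sepsis exacerbation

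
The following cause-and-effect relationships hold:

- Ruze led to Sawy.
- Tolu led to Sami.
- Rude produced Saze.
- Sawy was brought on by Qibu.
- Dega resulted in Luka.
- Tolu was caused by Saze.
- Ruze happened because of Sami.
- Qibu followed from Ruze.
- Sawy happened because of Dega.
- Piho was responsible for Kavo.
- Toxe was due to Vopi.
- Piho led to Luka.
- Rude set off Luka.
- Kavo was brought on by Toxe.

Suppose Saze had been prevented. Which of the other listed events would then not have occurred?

Qibu, Ruze, Sami, Tolu

Downstream of Saze: Tolu, Sami, Ruze, Qibu, Sawy.
Of those, still caused via another path: Sawy.
The remainder have no surviving cause.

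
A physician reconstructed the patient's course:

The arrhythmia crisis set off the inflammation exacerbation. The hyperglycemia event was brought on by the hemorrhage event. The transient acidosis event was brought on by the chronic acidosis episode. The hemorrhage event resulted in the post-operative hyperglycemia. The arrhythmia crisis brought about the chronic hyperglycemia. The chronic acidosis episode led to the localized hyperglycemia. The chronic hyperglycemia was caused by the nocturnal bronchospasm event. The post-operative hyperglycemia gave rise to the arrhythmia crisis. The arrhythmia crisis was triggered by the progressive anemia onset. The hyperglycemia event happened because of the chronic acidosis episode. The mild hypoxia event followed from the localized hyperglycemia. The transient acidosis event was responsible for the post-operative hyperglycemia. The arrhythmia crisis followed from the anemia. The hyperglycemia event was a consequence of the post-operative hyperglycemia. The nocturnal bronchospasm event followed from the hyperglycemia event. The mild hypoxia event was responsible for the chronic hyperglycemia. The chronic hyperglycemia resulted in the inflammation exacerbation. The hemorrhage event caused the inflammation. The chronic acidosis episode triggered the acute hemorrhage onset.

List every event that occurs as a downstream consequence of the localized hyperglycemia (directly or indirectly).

the chronic hyperglycemia, the inflammation exacerbation, the mild hypoxia event

Direct effects: the mild hypoxia event.
2 steps out: the chronic hyperglycemia.
3 steps out: the inflammation exacerbation.
Not reachable from it: the anemia, the chronic acidosis episode, the acute hemorrhage onset, the transient acidosis event, the hemorrhage event, the post-operative hyperglycemia, the inflammation, the hyperglycemia event, the nocturnal bronchospasm event, the progressive anemia onset, the arrhythmia crisis.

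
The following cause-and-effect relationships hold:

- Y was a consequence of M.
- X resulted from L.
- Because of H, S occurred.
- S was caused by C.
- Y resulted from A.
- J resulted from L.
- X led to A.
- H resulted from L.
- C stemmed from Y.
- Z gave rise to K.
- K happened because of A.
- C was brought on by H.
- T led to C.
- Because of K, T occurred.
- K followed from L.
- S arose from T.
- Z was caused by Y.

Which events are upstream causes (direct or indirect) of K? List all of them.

Immediate causes of K: L, A, Z.
Further upstream: X, Y, M.

A, L, M, X, Y, Z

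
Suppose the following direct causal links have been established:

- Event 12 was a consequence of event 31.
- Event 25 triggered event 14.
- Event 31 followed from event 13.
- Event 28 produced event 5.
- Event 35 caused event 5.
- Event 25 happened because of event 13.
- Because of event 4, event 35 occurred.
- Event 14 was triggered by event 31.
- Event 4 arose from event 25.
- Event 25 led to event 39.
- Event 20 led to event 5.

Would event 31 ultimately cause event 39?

Event 31 leads to event 12, event 14; event 39 is not among them.

No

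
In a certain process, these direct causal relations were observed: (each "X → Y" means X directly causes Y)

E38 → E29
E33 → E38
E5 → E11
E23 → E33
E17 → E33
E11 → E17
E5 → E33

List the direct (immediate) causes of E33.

E17, E23, E5

Upstream contributors include E11, but only E17, E23, E5 feed directly into E33.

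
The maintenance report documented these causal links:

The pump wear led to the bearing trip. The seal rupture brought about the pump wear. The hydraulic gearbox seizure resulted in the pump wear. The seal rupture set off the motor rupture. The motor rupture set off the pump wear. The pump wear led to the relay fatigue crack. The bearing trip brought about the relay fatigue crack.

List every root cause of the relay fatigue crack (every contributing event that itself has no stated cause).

Tracing upstream from the relay fatigue crack: the relay fatigue crack ← the pump wear ← the seal rupture.
A separate upstream branch: the relay fatigue crack ← the pump wear ← the hydraulic gearbox seizure.
Each of those chain origins has no stated cause.

the hydraulic gearbox seizure, the seal rupture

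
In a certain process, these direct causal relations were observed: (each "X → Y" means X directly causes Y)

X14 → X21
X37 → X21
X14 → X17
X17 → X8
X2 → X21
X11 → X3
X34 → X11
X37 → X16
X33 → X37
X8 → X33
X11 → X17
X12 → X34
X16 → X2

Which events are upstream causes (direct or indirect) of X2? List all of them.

X11, X12, X14, X16, X17, X33, X34, X37, X8

Immediate cause of X2: X16.
Further upstream: X14, X12, X34, X11, X17, X8, X33, X37.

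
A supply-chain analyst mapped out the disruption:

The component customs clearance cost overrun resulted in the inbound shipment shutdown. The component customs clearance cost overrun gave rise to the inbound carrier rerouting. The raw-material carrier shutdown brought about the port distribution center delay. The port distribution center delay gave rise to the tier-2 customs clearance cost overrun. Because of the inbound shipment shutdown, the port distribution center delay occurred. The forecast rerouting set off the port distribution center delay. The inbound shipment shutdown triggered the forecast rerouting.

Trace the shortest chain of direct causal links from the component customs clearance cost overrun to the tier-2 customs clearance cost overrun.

the component customs clearance cost overrun → the inbound shipment shutdown → the port distribution center delay → the tier-2 customs clearance cost overrun

the component customs clearance cost overrun → the inbound shipment shutdown
the inbound shipment shutdown → the port distribution center delay
the port distribution center delay → the tier-2 customs clearance cost overrun
Length: 3 steps.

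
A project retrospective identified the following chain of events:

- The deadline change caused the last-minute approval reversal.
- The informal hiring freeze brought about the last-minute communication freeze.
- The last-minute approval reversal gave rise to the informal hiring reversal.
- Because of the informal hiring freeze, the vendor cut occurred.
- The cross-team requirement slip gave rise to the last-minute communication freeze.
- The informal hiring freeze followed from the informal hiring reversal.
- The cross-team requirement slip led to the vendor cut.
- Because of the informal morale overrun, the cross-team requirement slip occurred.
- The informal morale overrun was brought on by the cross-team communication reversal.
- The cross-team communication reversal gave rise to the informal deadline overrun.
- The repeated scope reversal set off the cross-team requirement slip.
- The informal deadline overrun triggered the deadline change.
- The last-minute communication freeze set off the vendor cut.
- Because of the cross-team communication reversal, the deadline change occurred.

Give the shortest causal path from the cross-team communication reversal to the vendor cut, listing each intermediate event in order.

the cross-team communication reversal → the informal morale overrun → the cross-team requirement slip → the vendor cut

the cross-team communication reversal → the informal morale overrun
the informal morale overrun → the cross-team requirement slip
the cross-team requirement slip → the vendor cut
Length: 3 steps.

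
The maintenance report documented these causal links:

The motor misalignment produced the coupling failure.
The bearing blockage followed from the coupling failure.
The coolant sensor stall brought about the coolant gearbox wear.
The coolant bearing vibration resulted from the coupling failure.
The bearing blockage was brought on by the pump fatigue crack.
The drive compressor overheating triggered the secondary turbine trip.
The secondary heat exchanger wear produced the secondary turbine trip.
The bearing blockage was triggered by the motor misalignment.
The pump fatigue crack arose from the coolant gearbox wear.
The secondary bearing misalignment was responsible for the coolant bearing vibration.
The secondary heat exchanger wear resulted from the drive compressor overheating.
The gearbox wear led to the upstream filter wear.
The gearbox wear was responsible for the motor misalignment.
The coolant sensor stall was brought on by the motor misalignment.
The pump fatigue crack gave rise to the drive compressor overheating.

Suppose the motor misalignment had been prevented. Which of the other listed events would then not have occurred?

the bearing blockage, the coolant gearbox wear, the coolant sensor stall, the coupling failure, the drive compressor overheating, the pump fatigue crack, the secondary heat exchanger wear, the secondary turbine trip

Downstream of the motor misalignment: the coolant sensor stall, the coolant gearbox wear, the pump fatigue crack, the coupling failure, the coolant bearing vibration, the bearing blockage, the drive compressor overheating, the secondary heat exchanger wear, the secondary turbine trip.
Of those, still caused via another path: the coolant bearing vibration.
The remainder have no surviving cause.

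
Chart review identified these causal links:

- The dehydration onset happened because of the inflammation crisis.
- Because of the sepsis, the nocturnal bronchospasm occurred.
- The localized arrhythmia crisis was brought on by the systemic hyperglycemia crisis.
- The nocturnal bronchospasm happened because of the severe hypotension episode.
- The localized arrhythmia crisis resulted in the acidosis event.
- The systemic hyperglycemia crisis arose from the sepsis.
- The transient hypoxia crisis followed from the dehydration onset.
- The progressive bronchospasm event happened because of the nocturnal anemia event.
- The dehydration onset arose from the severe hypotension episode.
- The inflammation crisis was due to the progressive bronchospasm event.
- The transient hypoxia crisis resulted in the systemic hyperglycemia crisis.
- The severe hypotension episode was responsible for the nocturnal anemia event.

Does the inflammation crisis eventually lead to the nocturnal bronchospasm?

The inflammation crisis leads to the dehydration onset, the transient hypoxia crisis, the systemic hyperglycemia crisis, the localized arrhythmia crisis, the acidosis event; the nocturnal bronchospasm is not among them.

No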